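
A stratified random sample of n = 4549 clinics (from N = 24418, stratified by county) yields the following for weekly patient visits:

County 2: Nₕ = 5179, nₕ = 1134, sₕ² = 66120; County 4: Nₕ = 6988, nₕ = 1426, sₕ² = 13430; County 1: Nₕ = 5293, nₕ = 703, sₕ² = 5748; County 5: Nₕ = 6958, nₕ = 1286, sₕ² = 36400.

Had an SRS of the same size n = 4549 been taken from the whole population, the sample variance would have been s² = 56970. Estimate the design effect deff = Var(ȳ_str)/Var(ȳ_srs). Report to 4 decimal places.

0.4778

Var(ȳ_str) = Σ Wₕ²(1−fₕ)sₕ²/nₕ with Wₕ = Nₕ/24418:
  County 2: (5179/24418)²·(1−1134/5179)·66120/1134 = 2.0486325
  County 4: (6988/24418)²·(1−1426/6988)·13430/1426 = 0.61393188
  County 1: (5293/24418)²·(1−703/5293)·5748/703 = 0.33316229
  County 5: (6958/24418)²·(1−1286/6958)·36400/1286 = 1.873531
  → Var(ȳ_str) = 4.8692577.
Var(ȳ_srs) = (1 − 4549/24418)·56970/4549 = 10.190517.
deff = 4.8692577 / 10.190517 = 0.4778.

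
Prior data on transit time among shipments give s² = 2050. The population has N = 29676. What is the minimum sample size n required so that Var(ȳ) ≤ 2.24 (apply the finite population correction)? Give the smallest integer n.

888

Without fpc, n₀ = s²/D = 2050/2.24 = 915.1786.
With fpc, (1 − n/N)·s²/n ≤ D requires n ≥ n₀/(1 + n₀/N) = 915.1786/(1 + 915.1786/29676) = 887.7997.
Rounding up, n = 888.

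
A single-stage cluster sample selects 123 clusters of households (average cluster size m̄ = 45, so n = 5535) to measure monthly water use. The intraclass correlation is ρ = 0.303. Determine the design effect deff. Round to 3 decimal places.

14.332

deff = 1 + (45 − 1)·0.303 = 1 + 13.332 = 14.332.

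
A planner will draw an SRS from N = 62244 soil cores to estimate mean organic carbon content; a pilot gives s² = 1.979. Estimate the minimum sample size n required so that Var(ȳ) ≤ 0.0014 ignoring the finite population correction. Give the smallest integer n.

1414

Without fpc, n₀ = s²/D = 1.979/0.0014 = 1413.5714.
Rounding up, n = 1414.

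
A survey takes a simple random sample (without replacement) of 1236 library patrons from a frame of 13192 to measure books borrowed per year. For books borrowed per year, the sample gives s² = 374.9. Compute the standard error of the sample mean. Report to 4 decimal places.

0.5243

Under SRS without replacement, Var(ȳ) = (1 − f)·s²/n with f = n/N = 1236/13192 = 0.09369315.
Var(ȳ) = (1 − 0.09369315)·374.9/1236 = 0.90630685·0.30331715 = 0.27489841.
SE(ȳ) = √(0.27489841) = 0.5243.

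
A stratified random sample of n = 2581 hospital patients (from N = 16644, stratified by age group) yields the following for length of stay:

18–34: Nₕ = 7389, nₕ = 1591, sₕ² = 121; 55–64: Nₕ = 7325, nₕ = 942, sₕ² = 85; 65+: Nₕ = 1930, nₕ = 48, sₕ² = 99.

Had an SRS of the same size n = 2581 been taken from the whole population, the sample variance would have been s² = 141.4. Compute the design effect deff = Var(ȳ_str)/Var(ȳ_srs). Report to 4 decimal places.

Var(ȳ_str) = Σ Wₕ²(1−fₕ)sₕ²/nₕ with Wₕ = Nₕ/16644:
  18–34: (7389/16644)²·(1−1591/7389)·121/1591 = 0.011761525
  55–64: (7325/16644)²·(1−942/7325)·85/942 = 0.01522948
  65+: (1930/16644)²·(1−48/1930)·99/48 = 0.027043038
  → Var(ȳ_str) = 0.054034043.
Var(ȳ_srs) = (1 − 2581/16644)·141.4/2581 = 0.046289413.
deff = 0.054034043 / 0.046289413 = 1.1673.

1.1673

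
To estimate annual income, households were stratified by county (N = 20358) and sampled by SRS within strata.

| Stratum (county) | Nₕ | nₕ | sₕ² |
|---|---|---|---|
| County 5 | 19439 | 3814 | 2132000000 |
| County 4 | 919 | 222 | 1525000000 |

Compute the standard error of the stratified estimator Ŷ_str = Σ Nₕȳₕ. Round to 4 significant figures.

Var(Ŷ_str) = Σₕ Nₕ²(1 − fₕ)sₕ²/nₕ.
County 5: 19439²·(1 − 3814/19439)·2132000000/3814 = 1.6978545 × 10^14.
County 4: 919²·(1 − 222/919)·1525000000/222 = 4.4001265 × 10^12.
Sum = 1.7418558 × 10^14.
SE = √(1.7418558 × 10^14) = 1.320 × 10^7.

1.320 × 10^7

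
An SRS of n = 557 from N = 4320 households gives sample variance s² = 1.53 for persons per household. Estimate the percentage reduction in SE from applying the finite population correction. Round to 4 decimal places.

f = n/N = 557/4320 = 0.12893519.
SE_no-fpc = √(s²/n) = 0.052410478; SE_fpc = √((1−f)s²/n) = 0.048915146.
Ratio = √(1−f) = 0.93330853. Reduction = 100·(1 − 0.93330853) = 6.6691%.

6.6691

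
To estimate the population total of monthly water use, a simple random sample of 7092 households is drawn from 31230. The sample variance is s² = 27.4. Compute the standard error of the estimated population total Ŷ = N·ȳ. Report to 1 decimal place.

Var(Ŷ) = N²·Var(ȳ) = N²·(1 − n/N)·s²/n.
f = 7092/31230 = 0.22708934; Var(ȳ) = 0.77291066·27.4/7092 = 0.0029861467.
Var(Ŷ) = 31230² · 0.0029861467 = 2.9124274 × 10^6.
SE(Ŷ) = √(2.9124274 × 10^6) = 1706.6.

1706.6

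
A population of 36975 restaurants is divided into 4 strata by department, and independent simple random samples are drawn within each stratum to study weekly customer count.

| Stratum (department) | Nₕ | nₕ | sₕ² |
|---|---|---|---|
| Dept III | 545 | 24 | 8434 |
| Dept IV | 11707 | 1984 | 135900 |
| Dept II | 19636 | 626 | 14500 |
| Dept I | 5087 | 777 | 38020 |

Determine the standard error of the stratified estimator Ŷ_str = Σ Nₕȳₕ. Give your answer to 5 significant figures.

132720

Var(Ŷ_str) = Σₕ Nₕ²(1 − fₕ)sₕ²/nₕ.
Dept III: 545²·(1 − 24/545)·8434/24 = 9.9783005 × 10^7.
Dept IV: 11707²·(1 − 1984/11707)·135900/1984 = 7.796931 × 10^9.
Dept II: 19636²·(1 − 626/19636)·14500/626 = 8.6462703 × 10^9.
Dept I: 5087²·(1 − 777/5087)·38020/777 = 1.072828 × 10^9.
Sum = 1.7615812 × 10^10.
SE = √(1.7615812 × 10^10) = 132720.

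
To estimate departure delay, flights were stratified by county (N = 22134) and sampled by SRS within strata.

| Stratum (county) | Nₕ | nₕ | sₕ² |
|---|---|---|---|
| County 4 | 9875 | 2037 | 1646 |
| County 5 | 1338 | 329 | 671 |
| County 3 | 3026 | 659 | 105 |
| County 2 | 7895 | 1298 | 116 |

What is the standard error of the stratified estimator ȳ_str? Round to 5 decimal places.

0.38094

Var(ȳ_str) = Σₕ Wₕ²(1 − fₕ)sₕ²/nₕ with Wₕ = Nₕ/N, N = 22134.
County 4: Wₕ = 0.44614620; term = 0.44614620²·(1 − 0.20627848)·1646/2037 = 0.12766191.
County 5: Wₕ = 0.06044999; term = 0.06044999²·(1 − 0.24588939)·671/329 = 0.00562023.
County 3: Wₕ = 0.13671275; term = 0.13671275²·(1 − 0.21777925)·105/659 = 0.0023294385.
County 2: Wₕ = 0.35669106; term = 0.35669106²·(1 − 0.16440785)·116/1298 = 0.0095008422.
Sum = 0.14511242.
SE = √(0.14511242) = 0.38094.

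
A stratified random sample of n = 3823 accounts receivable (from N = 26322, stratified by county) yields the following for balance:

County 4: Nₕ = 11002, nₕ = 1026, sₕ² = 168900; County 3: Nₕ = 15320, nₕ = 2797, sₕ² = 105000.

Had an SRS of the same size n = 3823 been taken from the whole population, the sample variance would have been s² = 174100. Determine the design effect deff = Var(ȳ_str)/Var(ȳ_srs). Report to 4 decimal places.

Var(ȳ_str) = Σ Wₕ²(1−fₕ)sₕ²/nₕ with Wₕ = Nₕ/26322:
  County 4: (11002/26322)²·(1−1026/11002)·168900/1026 = 26.077899
  County 3: (15320/26322)²·(1−2797/15320)·105000/2797 = 10.395041
  → Var(ȳ_str) = 36.47294.
Var(ȳ_srs) = (1 − 3823/26322)·174100/3823 = 38.925913.
deff = 36.47294 / 38.925913 = 0.9370.

0.9370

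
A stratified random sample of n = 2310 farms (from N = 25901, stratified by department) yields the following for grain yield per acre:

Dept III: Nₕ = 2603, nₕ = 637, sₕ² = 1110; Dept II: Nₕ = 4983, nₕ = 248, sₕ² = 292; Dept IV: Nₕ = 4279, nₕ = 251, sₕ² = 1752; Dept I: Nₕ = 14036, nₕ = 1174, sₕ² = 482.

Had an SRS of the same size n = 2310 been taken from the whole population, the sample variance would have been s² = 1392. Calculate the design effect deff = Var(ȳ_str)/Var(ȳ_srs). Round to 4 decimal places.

0.6277

Var(ȳ_str) = Σ Wₕ²(1−fₕ)sₕ²/nₕ with Wₕ = Nₕ/25901:
  Dept III: (2603/25901)²·(1−637/2603)·1110/637 = 0.013292546
  Dept II: (4983/25901)²·(1−248/4983)·292/248 = 0.041410357
  Dept IV: (4279/25901)²·(1−251/4279)·1752/251 = 0.17933253
  Dept I: (14036/25901)²·(1−1174/14036)·482/1174 = 0.11048358
  → Var(ȳ_str) = 0.34451901.
Var(ȳ_srs) = (1 − 2310/25901)·1392/2310 = 0.5488543.
deff = 0.34451901 / 0.5488543 = 0.6277.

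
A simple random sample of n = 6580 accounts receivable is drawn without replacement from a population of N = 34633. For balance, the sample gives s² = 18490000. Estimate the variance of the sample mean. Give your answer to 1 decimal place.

2276.1

Under SRS without replacement, Var(ȳ) = (1 − f)·s²/n with f = n/N = 6580/34633 = 0.18999220.
Var(ȳ) = (1 − 0.18999220)·18490000/6580 = 0.81000780·2810.0304 = 2276.1465.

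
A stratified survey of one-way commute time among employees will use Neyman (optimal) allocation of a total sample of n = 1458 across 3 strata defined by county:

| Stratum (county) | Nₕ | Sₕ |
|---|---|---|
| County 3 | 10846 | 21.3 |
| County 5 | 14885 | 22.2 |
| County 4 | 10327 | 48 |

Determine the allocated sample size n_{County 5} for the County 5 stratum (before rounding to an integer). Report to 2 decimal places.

Neyman allocation: nₕ = n·NₕSₕ / Σⱼ NⱼSⱼ.
Σ NⱼSⱼ = 10846·21.3 + 14885·22.2 + 10327·48 = 1.0571628 × 10^6.
n_{County 5} = 1458·14885·22.2 / (1.0571628 × 10^6) = 455.74.

455.74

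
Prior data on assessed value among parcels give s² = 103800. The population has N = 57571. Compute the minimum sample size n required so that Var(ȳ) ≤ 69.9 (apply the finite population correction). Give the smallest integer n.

Without fpc, n₀ = s²/D = 103800/69.9 = 1484.9785.
With fpc, (1 − n/N)·s²/n ≤ D requires n ≥ n₀/(1 + n₀/N) = 1484.9785/(1 + 1484.9785/57571) = 1447.6383.
Rounding up, n = 1448.

1448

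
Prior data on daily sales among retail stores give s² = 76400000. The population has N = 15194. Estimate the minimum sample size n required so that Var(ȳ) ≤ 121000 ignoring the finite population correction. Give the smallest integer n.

Without fpc, n₀ = s²/D = 76400000/121000 = 631.4050.
Rounding up, n = 632.

632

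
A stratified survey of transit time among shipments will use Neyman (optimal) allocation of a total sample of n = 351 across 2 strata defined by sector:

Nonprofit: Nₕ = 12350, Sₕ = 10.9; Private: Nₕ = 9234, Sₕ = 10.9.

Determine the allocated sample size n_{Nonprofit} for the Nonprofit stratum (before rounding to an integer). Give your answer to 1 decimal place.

200.8

Neyman allocation: nₕ = n·NₕSₕ / Σⱼ NⱼSⱼ.
Σ NⱼSⱼ = 12350·10.9 + 9234·10.9 = 235265.6.
n_{Nonprofit} = 351·12350·10.9 / 235265.6 = 200.8.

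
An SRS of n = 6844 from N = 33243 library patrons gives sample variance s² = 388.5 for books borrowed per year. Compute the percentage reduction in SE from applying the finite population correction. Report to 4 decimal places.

f = n/N = 6844/33243 = 0.20587793.
SE_no-fpc = √(s²/n) = 0.23825417; SE_fpc = √((1−f)s²/n) = 0.21231669.
Ratio = √(1−f) = 0.89113527. Reduction = 100·(1 − 0.89113527) = 10.8865%.

10.8865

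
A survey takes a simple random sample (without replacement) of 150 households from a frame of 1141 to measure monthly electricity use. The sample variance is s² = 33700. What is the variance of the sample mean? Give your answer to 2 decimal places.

195.13

Under SRS without replacement, Var(ȳ) = (1 − f)·s²/n with f = n/N = 150/1141 = 0.13146363.
Var(ȳ) = (1 − 0.13146363)·33700/150 = 0.86853637·224.66667 = 195.13117.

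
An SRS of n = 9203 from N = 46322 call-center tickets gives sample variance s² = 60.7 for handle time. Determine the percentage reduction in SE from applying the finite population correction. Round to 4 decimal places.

10.4832

f = n/N = 9203/46322 = 0.19867450.
SE_no-fpc = √(s²/n) = 0.081213763; SE_fpc = √((1−f)s²/n) = 0.072699951.
Ratio = √(1−f) = 0.89516786. Reduction = 100·(1 − 0.89516786) = 10.4832%.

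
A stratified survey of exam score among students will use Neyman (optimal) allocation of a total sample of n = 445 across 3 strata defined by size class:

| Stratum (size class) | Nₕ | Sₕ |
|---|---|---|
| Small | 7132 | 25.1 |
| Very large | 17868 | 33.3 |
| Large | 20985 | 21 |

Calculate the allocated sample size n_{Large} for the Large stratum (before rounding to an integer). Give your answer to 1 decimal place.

161.4

Neyman allocation: nₕ = n·NₕSₕ / Σⱼ NⱼSⱼ.
Σ NⱼSⱼ = 7132·25.1 + 17868·33.3 + 20985·21 = 1.2147026 × 10^6.
n_{Large} = 445·20985·21 / (1.2147026 × 10^6) = 161.4.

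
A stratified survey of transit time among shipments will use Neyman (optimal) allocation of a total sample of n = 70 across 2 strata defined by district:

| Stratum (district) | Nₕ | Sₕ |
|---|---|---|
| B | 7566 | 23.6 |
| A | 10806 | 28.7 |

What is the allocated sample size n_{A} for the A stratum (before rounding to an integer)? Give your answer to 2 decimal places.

Neyman allocation: nₕ = n·NₕSₕ / Σⱼ NⱼSⱼ.
Σ NⱼSⱼ = 7566·23.6 + 10806·28.7 = 488689.8.
n_{A} = 70·10806·28.7 / 488689.8 = 44.42.

44.42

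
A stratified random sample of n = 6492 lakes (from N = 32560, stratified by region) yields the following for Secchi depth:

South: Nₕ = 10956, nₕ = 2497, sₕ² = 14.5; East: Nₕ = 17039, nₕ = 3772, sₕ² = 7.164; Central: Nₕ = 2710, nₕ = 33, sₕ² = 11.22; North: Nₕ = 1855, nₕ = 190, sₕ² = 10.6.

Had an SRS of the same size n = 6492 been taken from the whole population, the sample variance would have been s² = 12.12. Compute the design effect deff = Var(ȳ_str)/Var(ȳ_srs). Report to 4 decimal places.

Var(ȳ_str) = Σ Wₕ²(1−fₕ)sₕ²/nₕ with Wₕ = Nₕ/32560:
  South: (10956/32560)²·(1−2497/10956)·14.5/2497 = 5.0763518 × 10^-4
  East: (17039/32560)²·(1−3772/17039)·7.164/3772 = 4.0497847 × 10^-4
  Central: (2710/32560)²·(1−33/2710)·11.22/33 = 0.0023266325
  North: (1855/32560)²·(1−190/1855)·10.6/190 = 1.6253303 × 10^-4
  → Var(ȳ_str) = 0.0034017792.
Var(ȳ_srs) = (1 − 6492/32560)·12.12/6492 = 0.0014946773.
deff = 0.0034017792 / 0.0014946773 = 2.2759.

2.2759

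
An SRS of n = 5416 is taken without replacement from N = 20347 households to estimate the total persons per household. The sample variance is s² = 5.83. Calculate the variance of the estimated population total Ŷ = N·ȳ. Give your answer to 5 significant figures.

Var(Ŷ) = N²·Var(ȳ) = N²·(1 − n/N)·s²/n.
f = 5416/20347 = 0.26618175; Var(ȳ) = 0.73381825·5.83/5416 = 7.8991145 × 10^-4.
Var(Ŷ) = 20347² · (7.8991145 × 10^-4) = 327023.66.

327020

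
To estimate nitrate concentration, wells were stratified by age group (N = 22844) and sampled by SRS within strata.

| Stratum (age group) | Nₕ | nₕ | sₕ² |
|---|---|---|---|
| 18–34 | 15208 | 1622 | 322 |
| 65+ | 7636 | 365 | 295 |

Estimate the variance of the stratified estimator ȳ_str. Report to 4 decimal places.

Var(ȳ_str) = Σₕ Wₕ²(1 − fₕ)sₕ²/nₕ with Wₕ = Nₕ/N, N = 22844.
18–34: Wₕ = 0.66573280; term = 0.66573280²·(1 − 0.10665439)·322/1622 = 0.078600341.
65+: Wₕ = 0.33426720; term = 0.33426720²·(1 − 0.04779990)·295/365 = 0.085989399.
Sum = 0.16458974.

0.1646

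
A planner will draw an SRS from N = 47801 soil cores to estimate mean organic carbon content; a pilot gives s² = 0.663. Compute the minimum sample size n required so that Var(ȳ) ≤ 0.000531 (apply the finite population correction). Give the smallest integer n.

Without fpc, n₀ = s²/D = 0.663/0.000531 = 1248.5876.
With fpc, (1 − n/N)·s²/n ≤ D requires n ≥ n₀/(1 + n₀/N) = 1248.5876/(1 + 1248.5876/47801) = 1216.8040.
Rounding up, n = 1217.

1217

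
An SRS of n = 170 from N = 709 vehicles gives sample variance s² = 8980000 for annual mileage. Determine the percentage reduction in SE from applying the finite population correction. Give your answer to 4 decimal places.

f = n/N = 170/709 = 0.23977433.
SE_no-fpc = √(s²/n) = 229.8337; SE_fpc = √((1−f)s²/n) = 200.39412.
Ratio = √(1−f) = 0.87190921. Reduction = 100·(1 − 0.87190921) = 12.8091%.

12.8091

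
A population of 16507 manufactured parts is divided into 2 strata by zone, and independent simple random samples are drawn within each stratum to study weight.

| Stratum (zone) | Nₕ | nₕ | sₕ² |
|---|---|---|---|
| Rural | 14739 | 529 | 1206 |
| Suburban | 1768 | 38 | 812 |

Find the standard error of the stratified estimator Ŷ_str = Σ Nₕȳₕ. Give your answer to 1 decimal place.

Var(Ŷ_str) = Σₕ Nₕ²(1 − fₕ)sₕ²/nₕ.
Rural: 14739²·(1 − 529/14739)·1206/529 = 4.774784 × 10^8.
Suburban: 1768²·(1 − 38/1768)·812/38 = 6.5358307 × 10^7.
Sum = 5.4283671 × 10^8.
SE = √(5.4283671 × 10^8) = 23298.9.

23298.9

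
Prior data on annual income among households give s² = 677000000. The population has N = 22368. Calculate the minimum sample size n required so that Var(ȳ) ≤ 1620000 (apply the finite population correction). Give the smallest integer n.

411

Without fpc, n₀ = s²/D = 677000000/1620000 = 417.9012.
With fpc, (1 − n/N)·s²/n ≤ D requires n ≥ n₀/(1 + n₀/N) = 417.9012/(1 + 417.9012/22368) = 410.2367.
Rounding up, n = 411.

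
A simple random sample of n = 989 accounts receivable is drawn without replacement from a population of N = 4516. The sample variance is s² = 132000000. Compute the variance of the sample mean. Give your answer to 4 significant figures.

104200

Under SRS without replacement, Var(ȳ) = (1 − f)·s²/n with f = n/N = 989/4516 = 0.21899911.
Var(ȳ) = (1 − 0.21899911)·132000000/989 = 0.78100089·133468.15 = 104238.74.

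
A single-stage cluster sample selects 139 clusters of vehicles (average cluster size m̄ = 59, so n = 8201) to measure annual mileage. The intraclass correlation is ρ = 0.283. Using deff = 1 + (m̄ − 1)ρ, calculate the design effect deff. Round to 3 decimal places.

deff = 1 + (59 − 1)·0.283 = 1 + 16.414 = 17.414.

17.414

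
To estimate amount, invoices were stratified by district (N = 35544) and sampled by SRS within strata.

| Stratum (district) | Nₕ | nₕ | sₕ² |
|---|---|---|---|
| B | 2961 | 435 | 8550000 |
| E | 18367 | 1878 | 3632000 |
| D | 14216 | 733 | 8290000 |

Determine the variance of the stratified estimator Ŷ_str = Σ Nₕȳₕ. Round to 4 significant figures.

2.900 × 10^12

Var(Ŷ_str) = Σₕ Nₕ²(1 − fₕ)sₕ²/nₕ.
B: 2961²·(1 − 435/2961)·8550000/435 = 1.4701059 × 10^11.
E: 18367²·(1 − 1878/18367)·3632000/1878 = 5.8571021 × 10^11.
D: 14216²·(1 − 733/14216)·8290000/733 = 2.1677765 × 10^12.
Sum = 2.9004973 × 10^12.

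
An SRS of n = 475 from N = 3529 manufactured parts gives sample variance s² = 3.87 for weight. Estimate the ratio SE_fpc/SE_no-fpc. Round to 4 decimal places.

f = n/N = 475/3529 = 0.13459904.
SE_no-fpc = √(s²/n) = 0.090262774; SE_fpc = √((1−f)s²/n) = 0.083968688.
Ratio = √(1−f) = 0.93026930.

0.9303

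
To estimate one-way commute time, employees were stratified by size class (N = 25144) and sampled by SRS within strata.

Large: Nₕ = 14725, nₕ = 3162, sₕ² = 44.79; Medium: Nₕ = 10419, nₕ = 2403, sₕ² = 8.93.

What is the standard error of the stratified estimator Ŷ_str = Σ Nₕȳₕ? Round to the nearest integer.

Var(Ŷ_str) = Σₕ Nₕ²(1 − fₕ)sₕ²/nₕ.
Large: 14725²·(1 − 3162/14725)·44.79/3162 = 2.4118207 × 10^6.
Medium: 10419²·(1 − 2403/10419)·8.93/2403 = 310371.21.
Sum = 2.7221919 × 10^6.
SE = √(2.7221919 × 10^6) = 1650.

1650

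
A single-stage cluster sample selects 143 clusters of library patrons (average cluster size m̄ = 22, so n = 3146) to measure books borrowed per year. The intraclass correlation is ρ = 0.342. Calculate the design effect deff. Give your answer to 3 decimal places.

8.182

deff = 1 + (22 − 1)·0.342 = 1 + 7.182 = 8.182.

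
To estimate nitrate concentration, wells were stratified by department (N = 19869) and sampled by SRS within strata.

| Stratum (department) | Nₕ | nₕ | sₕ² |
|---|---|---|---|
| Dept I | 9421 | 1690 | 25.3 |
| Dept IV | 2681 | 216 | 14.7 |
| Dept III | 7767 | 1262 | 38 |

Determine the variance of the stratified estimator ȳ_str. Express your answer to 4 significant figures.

Var(ȳ_str) = Σₕ Wₕ²(1 − fₕ)sₕ²/nₕ with Wₕ = Nₕ/N, N = 19869.
Dept I: Wₕ = 0.47415572; term = 0.47415572²·(1 − 0.17938648)·25.3/1690 = 0.0027619415.
Dept IV: Wₕ = 0.13493382; term = 0.13493382²·(1 − 0.08056695)·14.7/216 = 0.0011392664.
Dept III: Wₕ = 0.39091046; term = 0.39091046²·(1 − 0.16248230)·38/1262 = 0.003853655.
Sum = 0.0077548629.

0.007755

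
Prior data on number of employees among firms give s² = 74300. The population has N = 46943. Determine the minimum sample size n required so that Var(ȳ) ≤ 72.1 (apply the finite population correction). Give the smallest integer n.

1009

Without fpc, n₀ = s²/D = 74300/72.1 = 1030.5132.
With fpc, (1 − n/N)·s²/n ≤ D requires n ≥ n₀/(1 + n₀/N) = 1030.5132/(1 + 1030.5132/46943) = 1008.3769.
Rounding up, n = 1009.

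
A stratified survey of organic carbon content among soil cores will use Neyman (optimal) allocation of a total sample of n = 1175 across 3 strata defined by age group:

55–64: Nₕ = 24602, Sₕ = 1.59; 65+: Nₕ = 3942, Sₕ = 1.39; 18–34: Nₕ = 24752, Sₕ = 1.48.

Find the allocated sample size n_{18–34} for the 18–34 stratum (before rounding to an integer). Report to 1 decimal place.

Neyman allocation: nₕ = n·NₕSₕ / Σⱼ NⱼSⱼ.
Σ NⱼSⱼ = 24602·1.59 + 3942·1.39 + 24752·1.48 = 81229.52.
n_{18–34} = 1175·24752·1.48 / 81229.52 = 529.9.

529.9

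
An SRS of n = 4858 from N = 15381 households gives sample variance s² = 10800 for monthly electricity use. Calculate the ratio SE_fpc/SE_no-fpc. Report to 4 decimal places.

0.8271

f = n/N = 4858/15381 = 0.31584422.
SE_no-fpc = √(s²/n) = 1.4910188; SE_fpc = √((1−f)s²/n) = 1.233277.
Ratio = √(1−f) = 0.82713710.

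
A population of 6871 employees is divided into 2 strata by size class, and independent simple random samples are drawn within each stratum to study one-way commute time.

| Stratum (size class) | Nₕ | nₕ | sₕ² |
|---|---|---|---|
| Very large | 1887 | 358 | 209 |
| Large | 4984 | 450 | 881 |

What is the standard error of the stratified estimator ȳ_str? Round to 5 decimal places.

Var(ȳ_str) = Σₕ Wₕ²(1 − fₕ)sₕ²/nₕ with Wₕ = Nₕ/N, N = 6871.
Very large: Wₕ = 0.27463251; term = 0.27463251²·(1 − 0.18971913)·209/358 = 0.035678185.
Large: Wₕ = 0.72536749; term = 0.72536749²·(1 − 0.09028892)·881/450 = 0.93709376.
Sum = 0.97277195.
SE = √(0.97277195) = 0.98629.

0.98629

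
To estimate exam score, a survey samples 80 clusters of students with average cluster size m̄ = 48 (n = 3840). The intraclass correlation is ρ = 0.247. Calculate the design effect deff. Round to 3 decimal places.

12.609

deff = 1 + (48 − 1)·0.247 = 1 + 11.609 = 12.609.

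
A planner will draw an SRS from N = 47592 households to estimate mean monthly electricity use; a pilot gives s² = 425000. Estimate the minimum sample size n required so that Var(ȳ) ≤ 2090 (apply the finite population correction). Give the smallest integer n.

203

Without fpc, n₀ = s²/D = 425000/2090 = 203.3493.
With fpc, (1 − n/N)·s²/n ≤ D requires n ≥ n₀/(1 + n₀/N) = 203.3493/(1 + 203.3493/47592) = 202.4841.
Rounding up, n = 203.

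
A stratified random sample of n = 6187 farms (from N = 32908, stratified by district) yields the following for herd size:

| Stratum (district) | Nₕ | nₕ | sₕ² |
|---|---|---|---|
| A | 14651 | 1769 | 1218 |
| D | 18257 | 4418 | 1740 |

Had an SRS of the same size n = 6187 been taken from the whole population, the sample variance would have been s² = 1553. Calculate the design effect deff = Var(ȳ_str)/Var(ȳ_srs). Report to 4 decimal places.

Var(ȳ_str) = Σ Wₕ²(1−fₕ)sₕ²/nₕ with Wₕ = Nₕ/32908:
  A: (14651/32908)²·(1−1769/14651)·1218/1769 = 0.11999608
  D: (18257/32908)²·(1−4418/18257)·1740/4418 = 0.091887129
  → Var(ȳ_str) = 0.21188321.
Var(ȳ_srs) = (1 − 6187/32908)·1553/6187 = 0.20381801.
deff = 0.21188321 / 0.20381801 = 1.0396.

1.0396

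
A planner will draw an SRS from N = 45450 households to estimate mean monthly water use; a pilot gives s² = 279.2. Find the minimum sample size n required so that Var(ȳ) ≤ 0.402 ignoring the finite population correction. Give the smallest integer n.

695

Without fpc, n₀ = s²/D = 279.2/0.402 = 694.5274.
Rounding up, n = 695.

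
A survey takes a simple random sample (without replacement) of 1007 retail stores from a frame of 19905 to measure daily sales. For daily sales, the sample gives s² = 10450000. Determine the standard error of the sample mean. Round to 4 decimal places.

99.2591

Under SRS without replacement, Var(ȳ) = (1 − f)·s²/n with f = n/N = 1007/19905 = 0.05059030.
Var(ȳ) = (1 − 0.05059030)·10450000/1007 = 0.94940970·10377.358 = 9852.3648.
SE(ȳ) = √(9852.3648) = 99.2591.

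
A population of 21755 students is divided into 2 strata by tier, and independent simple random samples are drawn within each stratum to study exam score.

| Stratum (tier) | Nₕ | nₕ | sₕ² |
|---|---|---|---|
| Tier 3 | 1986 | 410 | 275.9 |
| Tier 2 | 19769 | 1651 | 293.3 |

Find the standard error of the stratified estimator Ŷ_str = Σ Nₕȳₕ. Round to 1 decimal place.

8107.8

Var(Ŷ_str) = Σₕ Nₕ²(1 − fₕ)sₕ²/nₕ.
Tier 3: 1986²·(1 − 410/1986)·275.9/410 = 2.1062179 × 10^6.
Tier 2: 19769²·(1 − 1651/19769)·293.3/1651 = 6.362971 × 10^7.
Sum = 6.5735928 × 10^7.
SE = √(6.5735928 × 10^7) = 8107.8.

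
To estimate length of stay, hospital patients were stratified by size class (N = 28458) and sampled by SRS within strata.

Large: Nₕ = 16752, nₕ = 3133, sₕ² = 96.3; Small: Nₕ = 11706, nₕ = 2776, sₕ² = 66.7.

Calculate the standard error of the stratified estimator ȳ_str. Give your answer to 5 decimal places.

Var(ȳ_str) = Σₕ Wₕ²(1 − fₕ)sₕ²/nₕ with Wₕ = Nₕ/N, N = 28458.
Large: Wₕ = 0.58865697; term = 0.58865697²·(1 − 0.18702245)·96.3/3133 = 0.0086590257.
Small: Wₕ = 0.41134303; term = 0.41134303²·(1 − 0.23714335)·66.7/2776 = 0.0031013987.
Sum = 0.011760424.
SE = √(0.011760424) = 0.10845.

0.10845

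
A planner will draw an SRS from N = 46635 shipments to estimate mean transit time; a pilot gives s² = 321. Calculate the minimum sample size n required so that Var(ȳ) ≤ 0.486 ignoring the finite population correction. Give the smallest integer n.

661

Without fpc, n₀ = s²/D = 321/0.486 = 660.4938.
Rounding up, n = 661.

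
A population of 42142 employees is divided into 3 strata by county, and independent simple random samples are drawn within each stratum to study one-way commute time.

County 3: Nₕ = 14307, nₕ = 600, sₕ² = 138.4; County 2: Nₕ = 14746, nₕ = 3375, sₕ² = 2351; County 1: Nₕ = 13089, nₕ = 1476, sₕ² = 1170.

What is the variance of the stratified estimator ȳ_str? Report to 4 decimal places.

Var(ȳ_str) = Σₕ Wₕ²(1 − fₕ)sₕ²/nₕ with Wₕ = Nₕ/N, N = 42142.
County 3: Wₕ = 0.33949504; term = 0.33949504²·(1 − 0.04193751)·138.4/600 = 0.025470974.
County 2: Wₕ = 0.34991220; term = 0.34991220²·(1 − 0.22887563)·2351/3375 = 0.065769033.
County 1: Wₕ = 0.31059276; term = 0.31059276²·(1 − 0.11276645)·1170/1476 = 0.067845354.
Sum = 0.15908536.

0.1591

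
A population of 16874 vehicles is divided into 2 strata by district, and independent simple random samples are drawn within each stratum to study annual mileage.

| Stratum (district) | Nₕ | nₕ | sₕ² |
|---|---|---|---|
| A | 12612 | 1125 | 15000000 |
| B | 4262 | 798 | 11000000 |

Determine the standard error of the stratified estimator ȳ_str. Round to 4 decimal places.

Var(ȳ_str) = Σₕ Wₕ²(1 − fₕ)sₕ²/nₕ with Wₕ = Nₕ/N, N = 16874.
A: Wₕ = 0.74742207; term = 0.74742207²·(1 − 0.08920076)·15000000/1125 = 6784.1155.
B: Wₕ = 0.25257793; term = 0.25257793²·(1 − 0.18723604)·11000000/798 = 714.73497.
Sum = 7498.8505.
SE = √(7498.8505) = 86.5959.

86.5959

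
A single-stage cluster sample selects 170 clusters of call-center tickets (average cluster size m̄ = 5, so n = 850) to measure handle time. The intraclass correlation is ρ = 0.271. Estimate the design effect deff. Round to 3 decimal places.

2.084

deff = 1 + (5 − 1)·0.271 = 1 + 1.084 = 2.084.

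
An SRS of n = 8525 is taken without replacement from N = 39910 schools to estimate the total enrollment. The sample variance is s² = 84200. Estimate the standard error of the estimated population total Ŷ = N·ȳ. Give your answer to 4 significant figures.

Var(Ŷ) = N²·Var(ȳ) = N²·(1 − n/N)·s²/n.
f = 8525/39910 = 0.21360561; Var(ȳ) = 0.78639439·84200/8525 = 7.7670859.
Var(Ŷ) = 39910² · 7.7670859 = 1.2371477 × 10^10.
SE(Ŷ) = √(1.2371477 × 10^10) = 111200.

111200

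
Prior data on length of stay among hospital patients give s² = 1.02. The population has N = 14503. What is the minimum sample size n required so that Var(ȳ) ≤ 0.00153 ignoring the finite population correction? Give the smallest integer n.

Without fpc, n₀ = s²/D = 1.02/0.00153 = 666.6667.
Rounding up, n = 667.

667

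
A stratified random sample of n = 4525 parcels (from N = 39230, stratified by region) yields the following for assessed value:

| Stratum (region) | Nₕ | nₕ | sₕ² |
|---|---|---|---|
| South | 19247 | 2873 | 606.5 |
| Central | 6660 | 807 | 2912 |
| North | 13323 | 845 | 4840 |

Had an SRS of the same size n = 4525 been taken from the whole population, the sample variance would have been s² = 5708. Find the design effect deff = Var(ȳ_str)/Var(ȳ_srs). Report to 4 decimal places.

Var(ȳ_str) = Σ Wₕ²(1−fₕ)sₕ²/nₕ with Wₕ = Nₕ/39230:
  South: (19247/39230)²·(1−2873/19247)·606.5/2873 = 0.04322912
  Central: (6660/39230)²·(1−807/6660)·2912/807 = 0.091397428
  North: (13323/39230)²·(1−845/13323)·4840/845 = 0.61872697
  → Var(ȳ_str) = 0.75335352.
Var(ȳ_srs) = (1 − 4525/39230)·5708/4525 = 1.1159356.
deff = 0.75335352 / 1.1159356 = 0.6751.

0.6751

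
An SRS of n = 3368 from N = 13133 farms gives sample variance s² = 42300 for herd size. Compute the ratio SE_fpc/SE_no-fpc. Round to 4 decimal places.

f = n/N = 3368/13133 = 0.25645321.
SE_no-fpc = √(s²/n) = 3.5439219; SE_fpc = √((1−f)s²/n) = 3.0558941.
Ratio = √(1−f) = 0.86229159.

0.8623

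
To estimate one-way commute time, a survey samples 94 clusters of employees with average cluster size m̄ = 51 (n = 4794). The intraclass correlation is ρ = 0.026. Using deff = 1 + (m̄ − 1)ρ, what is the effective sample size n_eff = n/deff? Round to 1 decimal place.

2084.3

deff = 1 + (51 − 1)·0.026 = 1 + 1.3 = 2.3.
n_eff = 4794 / 2.3 = 2084.3.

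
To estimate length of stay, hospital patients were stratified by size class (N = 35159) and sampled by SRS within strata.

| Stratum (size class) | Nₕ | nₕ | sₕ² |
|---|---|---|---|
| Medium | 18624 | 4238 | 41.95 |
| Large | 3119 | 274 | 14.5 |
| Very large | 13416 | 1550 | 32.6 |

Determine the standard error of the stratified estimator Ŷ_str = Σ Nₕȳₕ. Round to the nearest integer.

Var(Ŷ_str) = Σₕ Nₕ²(1 − fₕ)sₕ²/nₕ.
Medium: 18624²·(1 − 4238/18624)·41.95/4238 = 2.6520642 × 10^6.
Large: 3119²·(1 − 274/3119)·14.5/274 = 469585.94.
Very large: 13416²·(1 − 1550/13416)·32.6/1550 = 3.3482147 × 10^6.
Sum = 6.4698648 × 10^6.
SE = √(6.4698648 × 10^6) = 2544.

2544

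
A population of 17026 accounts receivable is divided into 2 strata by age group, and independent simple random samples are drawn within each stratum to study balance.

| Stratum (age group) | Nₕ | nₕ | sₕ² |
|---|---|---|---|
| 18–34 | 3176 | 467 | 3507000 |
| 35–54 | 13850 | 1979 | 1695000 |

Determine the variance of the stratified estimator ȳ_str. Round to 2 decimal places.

708.66

Var(ȳ_str) = Σₕ Wₕ²(1 − fₕ)sₕ²/nₕ with Wₕ = Nₕ/N, N = 17026.
18–34: Wₕ = 0.18653824; term = 0.18653824²·(1 − 0.14704030)·3507000/467 = 222.88617.
35–54: Wₕ = 0.81346176; term = 0.81346176²·(1 − 0.14288809)·1695000/1979 = 485.77564.
Sum = 708.66181.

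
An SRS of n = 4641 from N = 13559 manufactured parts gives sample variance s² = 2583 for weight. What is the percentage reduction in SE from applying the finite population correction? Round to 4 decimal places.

18.9002

f = n/N = 4641/13559 = 0.34228188.
SE_no-fpc = √(s²/n) = 0.74603022; SE_fpc = √((1−f)s²/n) = 0.60502918.
Ratio = √(1−f) = 0.81099822. Reduction = 100·(1 − 0.81099822) = 18.9002%.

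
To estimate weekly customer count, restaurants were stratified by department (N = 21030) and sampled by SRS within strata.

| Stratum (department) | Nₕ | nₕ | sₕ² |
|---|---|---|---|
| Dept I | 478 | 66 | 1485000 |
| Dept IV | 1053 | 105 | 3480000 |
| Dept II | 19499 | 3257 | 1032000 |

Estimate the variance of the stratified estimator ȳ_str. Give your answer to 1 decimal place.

Var(ȳ_str) = Σₕ Wₕ²(1 − fₕ)sₕ²/nₕ with Wₕ = Nₕ/N, N = 21030.
Dept I: Wₕ = 0.02272943; term = 0.02272943²·(1 − 0.13807531)·1485000/66 = 10.019109.
Dept IV: Wₕ = 0.05007133; term = 0.05007133²·(1 − 0.09971510)·3480000/105 = 74.808011.
Dept II: Wₕ = 0.92719924; term = 0.92719924²·(1 − 0.16703421)·1032000/3257 = 226.90039.
Sum = 311.72751.

311.7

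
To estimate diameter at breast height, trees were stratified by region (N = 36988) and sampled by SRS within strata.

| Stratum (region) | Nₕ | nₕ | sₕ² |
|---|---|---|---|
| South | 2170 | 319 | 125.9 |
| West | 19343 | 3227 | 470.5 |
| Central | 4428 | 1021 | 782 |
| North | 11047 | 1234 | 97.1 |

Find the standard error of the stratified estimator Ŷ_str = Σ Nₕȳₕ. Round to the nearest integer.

8193

Var(Ŷ_str) = Σₕ Nₕ²(1 − fₕ)sₕ²/nₕ.
South: 2170²·(1 − 319/2170)·125.9/319 = 1.5852625 × 10^6.
West: 19343²·(1 − 3227/19343)·470.5/3227 = 4.5450823 × 10^7.
Central: 4428²·(1 − 1021/4428)·782/1021 = 1.1554755 × 10^7.
North: 11047²·(1 − 1234/11047)·97.1/1234 = 8.5300234 × 10^6.
Sum = 6.7120864 × 10^7.
SE = √(6.7120864 × 10^7) = 8193.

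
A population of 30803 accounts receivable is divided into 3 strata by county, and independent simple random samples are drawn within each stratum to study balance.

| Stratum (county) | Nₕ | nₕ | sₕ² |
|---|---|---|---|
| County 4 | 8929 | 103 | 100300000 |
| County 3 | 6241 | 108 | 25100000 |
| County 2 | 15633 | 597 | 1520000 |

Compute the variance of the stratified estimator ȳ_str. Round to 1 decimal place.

Var(ȳ_str) = Σₕ Wₕ²(1 − fₕ)sₕ²/nₕ with Wₕ = Nₕ/N, N = 30803.
County 4: Wₕ = 0.28987436; term = 0.28987436²·(1 − 0.01153545)·100300000/103 = 80880.611.
County 3: Wₕ = 0.20261014; term = 0.20261014²·(1 − 0.01730492)·25100000/108 = 9375.4275.
County 2: Wₕ = 0.50751550; term = 0.50751550²·(1 − 0.03818845)·1520000/597 = 630.75089.
Sum = 90886.789.

90886.8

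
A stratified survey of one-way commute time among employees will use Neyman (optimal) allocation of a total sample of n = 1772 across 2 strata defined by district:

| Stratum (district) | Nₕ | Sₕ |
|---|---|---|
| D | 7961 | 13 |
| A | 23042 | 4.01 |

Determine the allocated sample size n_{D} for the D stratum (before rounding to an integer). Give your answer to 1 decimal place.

Neyman allocation: nₕ = n·NₕSₕ / Σⱼ NⱼSⱼ.
Σ NⱼSⱼ = 7961·13 + 23042·4.01 = 195891.42.
n_{D} = 1772·7961·13 / 195891.42 = 936.2.

936.2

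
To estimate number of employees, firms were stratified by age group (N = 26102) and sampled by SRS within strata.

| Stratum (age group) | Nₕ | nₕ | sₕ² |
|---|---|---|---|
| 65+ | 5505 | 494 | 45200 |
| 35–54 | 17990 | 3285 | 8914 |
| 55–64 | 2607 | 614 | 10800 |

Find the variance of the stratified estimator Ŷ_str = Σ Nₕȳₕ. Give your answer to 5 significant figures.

3.3333 × 10^9

Var(Ŷ_str) = Σₕ Nₕ²(1 − fₕ)sₕ²/nₕ.
65+: 5505²·(1 − 494/5505)·45200/494 = 2.5240224 × 10^9.
35–54: 17990²·(1 − 3285/17990)·8914/3285 = 7.1784958 × 10^8.
55–64: 2607²·(1 − 614/2607)·10800/614 = 9.139106 × 10^7.
Sum = 3.333263 × 10^9.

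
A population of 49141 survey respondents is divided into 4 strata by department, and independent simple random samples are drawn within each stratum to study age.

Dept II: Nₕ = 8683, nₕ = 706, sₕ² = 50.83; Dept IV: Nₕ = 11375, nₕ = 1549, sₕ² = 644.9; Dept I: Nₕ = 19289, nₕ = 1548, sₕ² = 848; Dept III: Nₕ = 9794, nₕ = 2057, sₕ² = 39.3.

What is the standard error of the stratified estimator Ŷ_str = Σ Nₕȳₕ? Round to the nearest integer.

15506

Var(Ŷ_str) = Σₕ Nₕ²(1 − fₕ)sₕ²/nₕ.
Dept II: 8683²·(1 − 706/8683)·50.83/706 = 4.9868327 × 10^6.
Dept IV: 11375²·(1 − 1549/11375)·644.9/1549 = 4.6533865 × 10^7.
Dept I: 19289²·(1 − 1548/19289)·848/1548 = 1.8746177 × 10^8.
Dept III: 9794²·(1 − 2057/9794)·39.3/2057 = 1.4477413 × 10^6.
Sum = 2.4043021 × 10^8.
SE = √(2.4043021 × 10^8) = 15506.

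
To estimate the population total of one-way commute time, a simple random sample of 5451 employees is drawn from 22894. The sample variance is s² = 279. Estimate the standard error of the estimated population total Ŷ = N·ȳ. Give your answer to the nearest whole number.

4521

Var(Ŷ) = N²·Var(ȳ) = N²·(1 − n/N)·s²/n.
f = 5451/22894 = 0.23809732; Var(ȳ) = 0.76190268·279/5451 = 0.03899667.
Var(Ŷ) = 22894² · 0.03899667 = 2.0439529 × 10^7.
SE(Ŷ) = √(2.0439529 × 10^7) = 4521.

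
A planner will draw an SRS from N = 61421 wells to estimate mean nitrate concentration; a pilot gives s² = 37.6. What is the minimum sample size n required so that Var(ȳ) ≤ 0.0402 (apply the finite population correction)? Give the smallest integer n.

Without fpc, n₀ = s²/D = 37.6/0.0402 = 935.3234.
With fpc, (1 − n/N)·s²/n ≤ D requires n ≥ n₀/(1 + n₀/N) = 935.3234/(1 + 935.3234/61421) = 921.2939.
Rounding up, n = 922.

922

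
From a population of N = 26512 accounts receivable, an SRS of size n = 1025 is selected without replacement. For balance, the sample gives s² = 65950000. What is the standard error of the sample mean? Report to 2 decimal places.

Under SRS without replacement, Var(ȳ) = (1 − f)·s²/n with f = n/N = 1025/26512 = 0.03866174.
Var(ȳ) = (1 − 0.03866174)·65950000/1025 = 0.96133826·64341.463 = 61853.911.
SE(ȳ) = √(61853.911) = 248.70.

248.70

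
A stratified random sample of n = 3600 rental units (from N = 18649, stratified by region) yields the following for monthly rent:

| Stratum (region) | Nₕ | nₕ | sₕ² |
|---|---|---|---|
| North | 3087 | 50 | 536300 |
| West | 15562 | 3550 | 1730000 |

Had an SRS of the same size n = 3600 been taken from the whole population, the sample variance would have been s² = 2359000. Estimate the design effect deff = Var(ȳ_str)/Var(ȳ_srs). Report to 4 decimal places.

Var(ȳ_str) = Σ Wₕ²(1−fₕ)sₕ²/nₕ with Wₕ = Nₕ/18649:
  North: (3087/18649)²·(1−50/3087)·536300/50 = 289.13996
  West: (15562/18649)²·(1−3550/15562)·1730000/3550 = 261.93129
  → Var(ȳ_str) = 551.07125.
Var(ȳ_srs) = (1 − 3600/18649)·2359000/3600 = 528.78306.
deff = 551.07125 / 528.78306 = 1.0421.

1.0421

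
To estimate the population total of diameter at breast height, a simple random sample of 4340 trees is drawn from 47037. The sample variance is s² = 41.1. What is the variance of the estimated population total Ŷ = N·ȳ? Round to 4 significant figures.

Var(Ŷ) = N²·Var(ȳ) = N²·(1 − n/N)·s²/n.
f = 4340/47037 = 0.09226779; Var(ȳ) = 0.90773221·41.1/4340 = 0.0085962659.
Var(Ŷ) = 47037² · 0.0085962659 = 1.9019061 × 10^7.

1.902 × 10^7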